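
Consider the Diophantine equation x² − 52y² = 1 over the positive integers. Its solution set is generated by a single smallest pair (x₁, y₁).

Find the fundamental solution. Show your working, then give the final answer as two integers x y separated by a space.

[7; 4,1,2,1,4,14] for √52; ℓ=6 ⇒ convergent index 5
step 0: (7, 1)  from 7·(1,0) + (0,1)
step 1: (29, 4)  from 4·(7,1) + (1,0)
step 2: (36, 5)  from 1·(29,4) + (7,1)
…
step 4: (137, 19)  from 1·(101,14) + (36,5)
step 5: (649, 90)  from 4·(137,19) + (101,14)
fundamental: x₁=649, y₁=90  (since 421201 − 52·8100 = 1)

649 90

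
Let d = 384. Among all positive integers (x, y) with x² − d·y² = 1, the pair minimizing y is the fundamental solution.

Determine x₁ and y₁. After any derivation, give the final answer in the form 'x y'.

√384 = [19; 1,1,2,9,2,1,1,38, …], period ℓ=8 (even) → k=7
i=0: a=19 ⇒ p=19, q=1
i=1: a=1 ⇒ p=20, q=1
…
i=3: a=2 ⇒ p=98, q=5
i=4: a=9 ⇒ p=921, q=47
…
i=6: a=1 ⇒ p=2861, q=146
i=7: a=1 ⇒ p=4801, q=245
fundamental: x₁=4801, y₁=245  (since 23049601 − 384·60025 = 1)

4801 245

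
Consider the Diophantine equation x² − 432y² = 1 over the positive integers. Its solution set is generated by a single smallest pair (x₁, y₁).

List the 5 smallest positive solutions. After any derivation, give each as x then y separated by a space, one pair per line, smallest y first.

1351 65
3650401 175630
9863382151 474552195
26650854921601 1282239855260
72010600134783751 3464611614360325

√432 → a₀=20, period (1,3,1,1,1,3,1,40); ℓ=8 even so k=7
k=0  a_k=20  p_k/q_k = 20/1
…
k=6  a_k=3  p_k/q_k = 1060/51
k=7  a_k=1  p_k/q_k = 1351/65
(x₁, y₁) = (1351, 65);  1351² − 432·65² = 1 ✓
(1351+65√432)^2 = 3650401 + 175630√432
(1351+65√432)^3 = 9863382151 + 474552195√432
(1351+65√432)^4 = 26650854921601 + 1282239855260√432
(1351+65√432)^5 = 72010600134783751 + 3464611614360325√432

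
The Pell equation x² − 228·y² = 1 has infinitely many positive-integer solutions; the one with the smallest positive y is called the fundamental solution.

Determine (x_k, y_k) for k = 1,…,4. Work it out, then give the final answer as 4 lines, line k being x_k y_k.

151 10
45601 3020
13771351 912030
4158902401 275430040

√228 = [15; 10,30, …], period ℓ=2 (even) → k=1
a_0=15:  p_0=15·1+0=15,  q_0=15·0+1=1
a_1=10:  p_1=10·15+1=151,  q_1=10·1+0=10
→ (151, 10).  Check: 151²=22801, 228·10²=22800, difference 1.
(151+10√228)^2 = 45601 + 3020√228
(151+10√228)^3 = 13771351 + 912030√228
(151+10√228)^4 = 4158902401 + 275430040√228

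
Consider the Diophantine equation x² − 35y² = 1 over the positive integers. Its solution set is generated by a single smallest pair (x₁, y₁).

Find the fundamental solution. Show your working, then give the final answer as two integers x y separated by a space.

6 1

√35 = [5; 1,10, …], period ℓ=2 (even) → k=1
a_0=5:  p_0=5·1+0=5,  q_0=5·0+1=1
a_1=1:  p_1=1·5+1=6,  q_1=1·1+0=1
fundamental: x₁=6, y₁=1  (since 36 − 35·1 = 1)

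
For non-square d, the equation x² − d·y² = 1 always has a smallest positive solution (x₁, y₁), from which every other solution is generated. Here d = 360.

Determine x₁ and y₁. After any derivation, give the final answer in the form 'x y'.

[18; 1,36] for √360; ℓ=2 ⇒ convergent index 1
k=0  a_k=18  p_k/q_k = 18/1
k=1  a_k=1  p_k/q_k = 19/1
→ (19, 1).  Check: 19²=361, 360·1²=360, difference 1.

19 1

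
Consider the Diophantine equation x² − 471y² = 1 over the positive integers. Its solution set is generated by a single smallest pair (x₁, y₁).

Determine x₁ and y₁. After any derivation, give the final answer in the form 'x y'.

7838695 361188

d=471: √d = [21; 1,2,2,1,3,…,2,1,42] (ℓ=14, even), read p_13/q_13
a_0=21:  p_0=21·1+0=21,  q_0=21·0+1=1
…
a_4=1:  p_4=1·152+65=217,  q_4=1·7+3=10
…
a_12=2:  p_12=2·2331742+843469=5506953,  q_12=2·107441+38865=253747
a_13=1:  p_13=1·5506953+2331742=7838695,  q_13=1·253747+107441=361188
→ (7838695, 361188).  Check: 7838695²=61445139303025, 471·361188²=61445139303024, difference 1.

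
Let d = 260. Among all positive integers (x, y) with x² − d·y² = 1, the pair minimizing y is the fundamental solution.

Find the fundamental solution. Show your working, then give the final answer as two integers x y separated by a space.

√260 → a₀=16, period (8,32); ℓ=2 even so k=1
k=0  a_k=16  p_k/q_k = 16/1
k=1  a_k=8  p_k/q_k = 129/8
→ (129, 8).  Check: 129²=16641, 260·8²=16640, difference 1.

129 8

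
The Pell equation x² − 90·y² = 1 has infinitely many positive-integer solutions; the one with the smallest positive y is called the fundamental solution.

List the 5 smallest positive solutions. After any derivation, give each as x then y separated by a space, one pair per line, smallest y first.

√90 → a₀=9, period (2,18); ℓ=2 even so k=1
k=0  a_k=9  p_k/q_k = 9/1
k=1  a_k=2  p_k/q_k = 19/2
(x₁, y₁) = (19, 2);  19² − 90·2² = 1 ✓
(x_2, y_2) = (19·19 + 90·2·2, 19·2 + 2·19) = (721, 76)
(x_3, y_3) = (19·721 + 90·2·76, 19·76 + 2·721) = (27379, 2886)
(x_4, y_4) = (19·27379 + 90·2·2886, 19·2886 + 2·27379) = (1039681, 109592)
(x_5, y_5) = (19·1039681 + 90·2·109592, 19·109592 + 2·1039681) = (39480499, 4161610)

19 2
721 76
27379 2886
1039681 109592
39480499 4161610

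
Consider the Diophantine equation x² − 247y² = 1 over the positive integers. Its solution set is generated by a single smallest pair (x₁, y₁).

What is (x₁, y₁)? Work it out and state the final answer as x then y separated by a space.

[15; 1,2,1,1,9,1,9,1,1,2,1,30] for √247; ℓ=12 ⇒ convergent index 11
a_0=15:  p_0=15·1+0=15,  q_0=15·0+1=1
a_1=1:  p_1=1·15+1=16,  q_1=1·1+0=1
a_2=2:  p_2=2·16+15=47,  q_2=2·1+1=3
a_3=1:  p_3=1·47+16=63,  q_3=1·3+1=4
a_4=1:  p_4=1·63+47=110,  q_4=1·4+3=7
a_5=9:  p_5=9·110+63=1053,  q_5=9·7+4=67
…
a_7=9:  p_7=9·1163+1053=11520,  q_7=9·74+67=733
a_8=1:  p_8=1·11520+1163=12683,  q_8=1·733+74=807
a_9=1:  p_9=1·12683+11520=24203,  q_9=1·807+733=1540
a_10=2:  p_10=2·24203+12683=61089,  q_10=2·1540+807=3887
a_11=1:  p_11=1·61089+24203=85292,  q_11=1·3887+1540=5427
fundamental: x₁=85292, y₁=5427  (since 7274725264 − 247·29452329 = 1)

85292 5427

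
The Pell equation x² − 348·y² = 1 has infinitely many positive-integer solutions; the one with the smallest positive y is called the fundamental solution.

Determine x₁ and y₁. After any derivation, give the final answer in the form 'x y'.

√348 → a₀=18, period (1,1,1,8,1,1,1,36); ℓ=8 even so k=7
a_0=18:  p_0=18·1+0=18,  q_0=18·0+1=1
…
a_2=1:  p_2=1·19+18=37,  q_2=1·1+1=2
a_3=1:  p_3=1·37+19=56,  q_3=1·2+1=3
…
a_6=1:  p_6=1·541+485=1026,  q_6=1·29+26=55
a_7=1:  p_7=1·1026+541=1567,  q_7=1·55+29=84
(x₁, y₁) = (1567, 84);  1567² − 348·84² = 1 ✓

1567 84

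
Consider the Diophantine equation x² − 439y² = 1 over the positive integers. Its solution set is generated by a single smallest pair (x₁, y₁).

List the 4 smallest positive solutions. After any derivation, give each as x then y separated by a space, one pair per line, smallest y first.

√439 → a₀=20, period (1,19,1,40); ℓ=4 even so k=3
a_0=20:  p_0=20·1+0=20,  q_0=20·0+1=1
a_1=1:  p_1=1·20+1=21,  q_1=1·1+0=1
a_2=19:  p_2=19·21+20=419,  q_2=19·1+1=20
a_3=1:  p_3=1·419+21=440,  q_3=1·20+1=21
(x₁, y₁) = (440, 21);  440² − 439·21² = 1 ✓
k=2:  x_2 = 440·440+439·21·21 = 387199,  y_2 = 440·21+21·440 = 18480
k=3:  x_3 = 440·387199+439·21·18480 = 340734680,  y_3 = 440·18480+21·387199 = 16262379
k=4:  x_4 = 440·340734680+439·21·16262379 = 299846131201,  y_4 = 440·16262379+21·340734680 = 14310875040

440 21
387199 18480
340734680 16262379
299846131201 14310875040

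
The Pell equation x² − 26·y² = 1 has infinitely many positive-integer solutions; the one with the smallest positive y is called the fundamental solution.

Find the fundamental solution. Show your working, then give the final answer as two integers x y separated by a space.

51 10

d=26: √d = [5; 10] (ℓ=1, odd), read p_1/q_1
step 0: (5, 1)  from 5·(1,0) + (0,1)
step 1: (51, 10)  from 10·(5,1) + (1,0)
(x₁, y₁) = (51, 10);  51² − 26·10² = 1 ✓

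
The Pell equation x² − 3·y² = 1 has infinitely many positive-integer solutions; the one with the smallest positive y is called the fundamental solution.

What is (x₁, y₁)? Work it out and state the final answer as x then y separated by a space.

[1; 1,2] for √3; ℓ=2 ⇒ convergent index 1
a_0=1:  p_0=1·1+0=1,  q_0=1·0+1=1
a_1=1:  p_1=1·1+1=2,  q_1=1·1+0=1
→ (2, 1).  Check: 2²=4, 3·1²=3, difference 1.

2 1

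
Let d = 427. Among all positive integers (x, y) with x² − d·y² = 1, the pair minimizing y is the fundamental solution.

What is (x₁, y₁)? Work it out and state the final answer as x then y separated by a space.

62 3

[20; 1,1,1,40] for √427; ℓ=4 ⇒ convergent index 3
k=0  a_k=20  p_k/q_k = 20/1
k=1  a_k=1  p_k/q_k = 21/1
k=2  a_k=1  p_k/q_k = 41/2
k=3  a_k=1  p_k/q_k = 62/3
(x₁, y₁) = (62, 3);  62² − 427·3² = 1 ✓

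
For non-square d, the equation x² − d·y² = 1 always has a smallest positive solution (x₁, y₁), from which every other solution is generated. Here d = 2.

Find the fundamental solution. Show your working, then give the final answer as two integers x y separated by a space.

3 2

√2 → a₀=1, period (2); ℓ=1 odd so k=1
step 0: (1, 1)  from 1·(1,0) + (0,1)
step 1: (3, 2)  from 2·(1,1) + (1,0)
fundamental: x₁=3, y₁=2  (since 9 − 2·4 = 1)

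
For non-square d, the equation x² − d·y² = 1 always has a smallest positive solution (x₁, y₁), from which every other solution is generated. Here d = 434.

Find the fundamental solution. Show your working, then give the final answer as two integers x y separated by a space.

125 6

d=434: √d = [20; 1,4,1,40] (ℓ=4, even), read p_3/q_3
step 0: (20, 1)  from 20·(1,0) + (0,1)
…
step 2: (104, 5)  from 4·(21,1) + (20,1)
step 3: (125, 6)  from 1·(104,5) + (21,1)
(x₁, y₁) = (125, 6);  125² − 434·6² = 1 ✓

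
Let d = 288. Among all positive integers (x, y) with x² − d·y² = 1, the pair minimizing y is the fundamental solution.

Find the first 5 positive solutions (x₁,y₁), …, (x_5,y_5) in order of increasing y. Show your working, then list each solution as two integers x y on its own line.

d=288: √d = [16; 1,32] (ℓ=2, even), read p_1/q_1
k=0  a_k=16  p_k/q_k = 16/1
k=1  a_k=1  p_k/q_k = 17/1
fundamental: x₁=17, y₁=1  (since 289 − 288·1 = 1)
(x_2, y_2) = (17·17 + 288·1·1, 17·1 + 1·17) = (577, 34)
(x_3, y_3) = (17·577 + 288·1·34, 17·34 + 1·577) = (19601, 1155)
(x_4, y_4) = (17·19601 + 288·1·1155, 17·1155 + 1·19601) = (665857, 39236)
(x_5, y_5) = (17·665857 + 288·1·39236, 17·39236 + 1·665857) = (22619537, 1332869)

17 1
577 34
19601 1155
665857 39236
22619537 1332869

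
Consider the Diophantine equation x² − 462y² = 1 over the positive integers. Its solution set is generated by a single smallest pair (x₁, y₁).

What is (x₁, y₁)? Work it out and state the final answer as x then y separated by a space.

d=462: √d = [21; 2,42] (ℓ=2, even), read p_1/q_1
k=0  a_k=21  p_k/q_k = 21/1
k=1  a_k=2  p_k/q_k = 43/2
fundamental: x₁=43, y₁=2  (since 1849 − 462·4 = 1)

43 2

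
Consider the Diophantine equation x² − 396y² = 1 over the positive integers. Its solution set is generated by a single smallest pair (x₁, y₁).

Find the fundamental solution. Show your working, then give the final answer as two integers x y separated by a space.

d=396: √d = [19; 1,8,1,38] (ℓ=4, even), read p_3/q_3
i=0: a=19 ⇒ p=19, q=1
…
i=2: a=8 ⇒ p=179, q=9
i=3: a=1 ⇒ p=199, q=10
(x₁, y₁) = (199, 10);  199² − 396·10² = 1 ✓

199 10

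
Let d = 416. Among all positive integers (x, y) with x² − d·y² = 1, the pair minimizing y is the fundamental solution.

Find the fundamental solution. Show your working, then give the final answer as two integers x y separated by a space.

5201 255

[20; 2,1,1,9,1,1,2,40] for √416; ℓ=8 ⇒ convergent index 7
step 0: (20, 1)  from 20·(1,0) + (0,1)
…
step 3: (102, 5)  from 1·(61,3) + (41,2)
step 4: (979, 48)  from 9·(102,5) + (61,3)
…
step 6: (2060, 101)  from 1·(1081,53) + (979,48)
step 7: (5201, 255)  from 2·(2060,101) + (1081,53)
(x₁, y₁) = (5201, 255);  5201² − 416·255² = 1 ✓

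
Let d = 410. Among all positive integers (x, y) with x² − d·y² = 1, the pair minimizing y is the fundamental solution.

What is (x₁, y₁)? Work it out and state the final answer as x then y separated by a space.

81 4

√410 → a₀=20, period (4,40); ℓ=2 even so k=1
step 0: (20, 1)  from 20·(1,0) + (0,1)
step 1: (81, 4)  from 4·(20,1) + (1,0)
(x₁, y₁) = (81, 4);  81² − 410·4² = 1 ✓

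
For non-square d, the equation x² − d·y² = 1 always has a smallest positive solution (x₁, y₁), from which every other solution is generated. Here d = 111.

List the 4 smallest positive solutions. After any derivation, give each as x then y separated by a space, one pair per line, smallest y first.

√111 = [10; 1,1,6,1,1,20, …], period ℓ=6 (even) → k=5
k=0  a_k=10  p_k/q_k = 10/1
…
k=3  a_k=6  p_k/q_k = 137/13
k=4  a_k=1  p_k/q_k = 158/15
k=5  a_k=1  p_k/q_k = 295/28
fundamental: x₁=295, y₁=28  (since 87025 − 111·784 = 1)
(x_2, y_2) = (295·295 + 111·28·28, 295·28 + 28·295) = (174049, 16520)
(x_3, y_3) = (295·174049 + 111·28·16520, 295·16520 + 28·174049) = (102688615, 9746772)
(x_4, y_4) = (295·102688615 + 111·28·9746772, 295·9746772 + 28·102688615) = (60586108801, 5750578960)

295 28
174049 16520
102688615 9746772
60586108801 5750578960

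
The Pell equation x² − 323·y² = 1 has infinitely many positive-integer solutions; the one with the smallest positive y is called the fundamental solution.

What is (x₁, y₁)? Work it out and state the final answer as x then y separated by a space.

18 1

√323 → a₀=17, period (1,34); ℓ=2 even so k=1
step 0: (17, 1)  from 17·(1,0) + (0,1)
step 1: (18, 1)  from 1·(17,1) + (1,0)
(x₁, y₁) = (18, 1);  18² − 323·1² = 1 ✓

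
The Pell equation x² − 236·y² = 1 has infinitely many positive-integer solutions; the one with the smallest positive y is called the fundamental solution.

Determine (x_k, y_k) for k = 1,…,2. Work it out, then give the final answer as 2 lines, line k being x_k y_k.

561799 36570
631236232801 41089978860

√236 = [15; 2,1,3,5,1,6,1,5,3,1,2,30, …], period ℓ=12 (even) → k=11
k=0  a_k=15  p_k/q_k = 15/1
k=1  a_k=2  p_k/q_k = 31/2
…
k=3  a_k=3  p_k/q_k = 169/11
…
k=5  a_k=1  p_k/q_k = 1060/69
k=6  a_k=6  p_k/q_k = 7251/472
…
k=8  a_k=5  p_k/q_k = 48806/3177
k=9  a_k=3  p_k/q_k = 154729/10072
k=10  a_k=1  p_k/q_k = 203535/13249
k=11  a_k=2  p_k/q_k = 561799/36570
fundamental: x₁=561799, y₁=36570  (since 315618116401 − 236·1337364900 = 1)
(561799+36570√236)^2 = 631236232801 + 41089978860√236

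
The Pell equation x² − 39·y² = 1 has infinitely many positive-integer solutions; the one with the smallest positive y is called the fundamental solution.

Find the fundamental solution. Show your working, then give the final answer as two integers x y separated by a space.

d=39: √d = [6; 4,12] (ℓ=2, even), read p_1/q_1
k=0  a_k=6  p_k/q_k = 6/1
k=1  a_k=4  p_k/q_k = 25/4
fundamental: x₁=25, y₁=4  (since 625 − 39·16 = 1)

25 4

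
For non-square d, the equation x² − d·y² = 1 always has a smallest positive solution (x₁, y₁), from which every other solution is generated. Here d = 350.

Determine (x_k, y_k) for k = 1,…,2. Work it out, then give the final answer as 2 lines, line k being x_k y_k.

449 24
403201 21552

√350 = [18; 1,2,2,2,1,36, …], period ℓ=6 (even) → k=5
step 0: (18, 1)  from 18·(1,0) + (0,1)
step 1: (19, 1)  from 1·(18,1) + (1,0)
step 2: (56, 3)  from 2·(19,1) + (18,1)
step 3: (131, 7)  from 2·(56,3) + (19,1)
step 4: (318, 17)  from 2·(131,7) + (56,3)
step 5: (449, 24)  from 1·(318,17) + (131,7)
(x₁, y₁) = (449, 24);  449² − 350·24² = 1 ✓
n=2: (449,24)∘(449,24) = (449·449+350·24·24, 449·24+24·449) = (403201,21552)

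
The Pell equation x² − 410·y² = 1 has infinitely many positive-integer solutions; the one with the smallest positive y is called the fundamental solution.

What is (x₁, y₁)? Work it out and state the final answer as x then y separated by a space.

81 4

d=410: √d = [20; 4,40] (ℓ=2, even), read p_1/q_1
a_0=20:  p_0=20·1+0=20,  q_0=20·0+1=1
a_1=4:  p_1=4·20+1=81,  q_1=4·1+0=4
fundamental: x₁=81, y₁=4  (since 6561 − 410·16 = 1)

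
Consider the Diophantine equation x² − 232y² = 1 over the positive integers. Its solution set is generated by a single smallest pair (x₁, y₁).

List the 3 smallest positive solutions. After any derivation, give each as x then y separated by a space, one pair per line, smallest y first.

√232 → a₀=15, period (4,3,7,3,4,30); ℓ=6 even so k=5
i=0: a=15 ⇒ p=15, q=1
i=1: a=4 ⇒ p=61, q=4
…
i=3: a=7 ⇒ p=1447, q=95
i=4: a=3 ⇒ p=4539, q=298
i=5: a=4 ⇒ p=19603, q=1287
fundamental: x₁=19603, y₁=1287  (since 384277609 − 232·1656369 = 1)
k=2:  x_2 = 19603·19603+232·1287·1287 = 768555217,  y_2 = 19603·1287+1287·19603 = 50458122
k=3:  x_3 = 19603·768555217+232·1287·50458122 = 30131975818099,  y_3 = 19603·50458122+1287·768555217 = 1978261129845

19603 1287
768555217 50458122
30131975818099 1978261129845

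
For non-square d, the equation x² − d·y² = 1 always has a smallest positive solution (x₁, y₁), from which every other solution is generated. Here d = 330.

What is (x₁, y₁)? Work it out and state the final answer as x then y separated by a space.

√330 = [18; 6,36, …], period ℓ=2 (even) → k=1
k=0  a_k=18  p_k/q_k = 18/1
k=1  a_k=6  p_k/q_k = 109/6
fundamental: x₁=109, y₁=6  (since 11881 − 330·36 = 1)

109 6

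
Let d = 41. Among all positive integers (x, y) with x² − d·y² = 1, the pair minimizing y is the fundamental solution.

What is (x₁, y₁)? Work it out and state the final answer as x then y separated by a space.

√41 = [6; 2,2,12, …], period ℓ=3 (odd) → k=5
i=0: a=6 ⇒ p=6, q=1
i=1: a=2 ⇒ p=13, q=2
…
i=3: a=12 ⇒ p=397, q=62
i=4: a=2 ⇒ p=826, q=129
i=5: a=2 ⇒ p=2049, q=320
→ (2049, 320).  Check: 2049²=4198401, 41·320²=4198400, difference 1.

2049 320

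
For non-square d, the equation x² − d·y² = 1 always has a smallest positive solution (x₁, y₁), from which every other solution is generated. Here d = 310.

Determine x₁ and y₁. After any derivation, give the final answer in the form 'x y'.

848719 48204

d=310: √d = [17; 1,1,1,1,5,…,1,1,34] (ℓ=16, even), read p_15/q_15
step 0: (17, 1)  from 17·(1,0) + (0,1)
step 1: (18, 1)  from 1·(17,1) + (1,0)
…
step 5: (493, 28)  from 5·(88,5) + (53,3)
…
step 7: (2060, 117)  from 1·(1567,89) + (493,28)
…
step 10: (28928, 1643)  from 3·(7747,440) + (5687,323)
step 11: (152387, 8655)  from 5·(28928,1643) + (7747,440)
step 12: (181315, 10298)  from 1·(152387,8655) + (28928,1643)
…
step 14: (515017, 29251)  from 1·(333702,18953) + (181315,10298)
step 15: (848719, 48204)  from 1·(515017,29251) + (333702,18953)
(x₁, y₁) = (848719, 48204);  848719² − 310·48204² = 1 ✓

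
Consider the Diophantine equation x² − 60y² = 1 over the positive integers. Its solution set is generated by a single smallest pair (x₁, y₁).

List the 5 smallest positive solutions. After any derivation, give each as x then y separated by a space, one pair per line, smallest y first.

[7; 1,2,1,14] for √60; ℓ=4 ⇒ convergent index 3
step 0: (7, 1)  from 7·(1,0) + (0,1)
…
step 2: (23, 3)  from 2·(8,1) + (7,1)
step 3: (31, 4)  from 1·(23,3) + (8,1)
(x₁, y₁) = (31, 4);  31² − 60·4² = 1 ✓
(31+4√60)^2 = 1921 + 248√60
(31+4√60)^3 = 119071 + 15372√60
(31+4√60)^4 = 7380481 + 952816√60
(31+4√60)^5 = 457470751 + 59059220√60

31 4
1921 248
119071 15372
7380481 952816
457470751 59059220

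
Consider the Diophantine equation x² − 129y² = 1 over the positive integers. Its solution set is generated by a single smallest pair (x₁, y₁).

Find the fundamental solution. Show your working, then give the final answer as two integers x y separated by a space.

16855 1484

√129 = [11; 2,1,3,1,6,1,3,1,2,22, …], period ℓ=10 (even) → k=9
step 0: (11, 1)  from 11·(1,0) + (0,1)
…
step 2: (34, 3)  from 1·(23,2) + (11,1)
…
step 4: (159, 14)  from 1·(125,11) + (34,3)
…
step 6: (1238, 109)  from 1·(1079,95) + (159,14)
step 7: (4793, 422)  from 3·(1238,109) + (1079,95)
step 8: (6031, 531)  from 1·(4793,422) + (1238,109)
step 9: (16855, 1484)  from 2·(6031,531) + (4793,422)
→ (16855, 1484).  Check: 16855²=284091025, 129·1484²=284091024, difference 1.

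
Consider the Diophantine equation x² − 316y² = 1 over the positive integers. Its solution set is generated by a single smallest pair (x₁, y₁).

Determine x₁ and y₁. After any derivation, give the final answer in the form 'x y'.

12799 720

√316 = [17; 1,3,2,8,2,3,1,34, …], period ℓ=8 (even) → k=7
step 0: (17, 1)  from 17·(1,0) + (0,1)
step 1: (18, 1)  from 1·(17,1) + (1,0)
…
step 4: (1351, 76)  from 8·(160,9) + (71,4)
…
step 6: (9937, 559)  from 3·(2862,161) + (1351,76)
step 7: (12799, 720)  from 1·(9937,559) + (2862,161)
→ (12799, 720).  Check: 12799²=163814401, 316·720²=163814400, difference 1.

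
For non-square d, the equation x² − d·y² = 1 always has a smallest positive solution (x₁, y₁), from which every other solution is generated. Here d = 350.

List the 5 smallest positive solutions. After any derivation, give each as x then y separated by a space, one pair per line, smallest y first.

449 24
403201 21552
362074049 19353672
325142092801 17379575904
291977237261249 15606839808120

√350 → a₀=18, period (1,2,2,2,1,36); ℓ=6 even so k=5
a_0=18:  p_0=18·1+0=18,  q_0=18·0+1=1
a_1=1:  p_1=1·18+1=19,  q_1=1·1+0=1
a_2=2:  p_2=2·19+18=56,  q_2=2·1+1=3
…
a_4=2:  p_4=2·131+56=318,  q_4=2·7+3=17
a_5=1:  p_5=1·318+131=449,  q_5=1·17+7=24
fundamental: x₁=449, y₁=24  (since 201601 − 350·576 = 1)
(449+24√350)^2 = 403201 + 21552√350
(449+24√350)^3 = 362074049 + 19353672√350
(449+24√350)^4 = 325142092801 + 17379575904√350
(449+24√350)^5 = 291977237261249 + 15606839808120√350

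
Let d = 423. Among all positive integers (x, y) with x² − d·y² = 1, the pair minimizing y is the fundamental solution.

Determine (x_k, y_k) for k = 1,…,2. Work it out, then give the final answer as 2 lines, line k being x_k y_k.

4607 224
42448897 2063936

√423 = [20; 1,1,3,4,3,1,1,40, …], period ℓ=8 (even) → k=7
k=0  a_k=20  p_k/q_k = 20/1
k=1  a_k=1  p_k/q_k = 21/1
k=2  a_k=1  p_k/q_k = 41/2
…
k=5  a_k=3  p_k/q_k = 1995/97
k=6  a_k=1  p_k/q_k = 2612/127
k=7  a_k=1  p_k/q_k = 4607/224
(x₁, y₁) = (4607, 224);  4607² − 423·224² = 1 ✓
k=2:  x_2 = 4607·4607+423·224·224 = 42448897,  y_2 = 4607·224+224·4607 = 2063936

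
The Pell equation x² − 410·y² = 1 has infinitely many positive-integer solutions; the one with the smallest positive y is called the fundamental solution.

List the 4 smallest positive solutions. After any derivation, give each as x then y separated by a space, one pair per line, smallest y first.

√410 → a₀=20, period (4,40); ℓ=2 even so k=1
k=0  a_k=20  p_k/q_k = 20/1
k=1  a_k=4  p_k/q_k = 81/4
(x₁, y₁) = (81, 4);  81² − 410·4² = 1 ✓
(81+4√410)^2 = 13121 + 648√410
(81+4√410)^3 = 2125521 + 104972√410
(81+4√410)^4 = 344321281 + 17004816√410

81 4
13121 648
2125521 104972
344321281 17004816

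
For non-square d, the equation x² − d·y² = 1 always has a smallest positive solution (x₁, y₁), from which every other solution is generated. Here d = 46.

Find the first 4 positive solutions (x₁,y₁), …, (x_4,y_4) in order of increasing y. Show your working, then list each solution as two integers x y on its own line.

[6; 1,3,1,1,2,6,2,1,1,3,1,12] for √46; ℓ=12 ⇒ convergent index 11
i=0: a=6 ⇒ p=6, q=1
…
i=2: a=3 ⇒ p=27, q=4
…
i=4: a=1 ⇒ p=61, q=9
i=5: a=2 ⇒ p=156, q=23
…
i=8: a=1 ⇒ p=3147, q=464
…
i=10: a=3 ⇒ p=19038, q=2807
i=11: a=1 ⇒ p=24335, q=3588
(x₁, y₁) = (24335, 3588);  24335² − 46·3588² = 1 ✓
(x_2, y_2) = (24335·24335 + 46·3588·3588, 24335·3588 + 3588·24335) = (1184384449, 174627960)
(x_3, y_3) = (24335·1184384449 + 46·3588·174627960, 24335·174627960 + 3588·1184384449) = (57643991108495, 8499142809612)
(x_4, y_4) = (24335·57643991108495 + 46·3588·8499142809612, 24335·8499142809612 + 3588·57643991108495) = (2805533046066067201, 413653280369188080)

24335 3588
1184384449 174627960
57643991108495 8499142809612
2805533046066067201 413653280369188080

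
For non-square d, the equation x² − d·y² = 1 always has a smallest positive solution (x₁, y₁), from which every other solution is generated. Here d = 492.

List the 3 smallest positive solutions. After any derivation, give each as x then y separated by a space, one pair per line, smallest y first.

29767 1342
1772148577 79894628
105503093353351 4756446782010

√492 → a₀=22, period (5,1,1,10,1,1,5,44); ℓ=8 even so k=7
k=0  a_k=22  p_k/q_k = 22/1
…
k=3  a_k=1  p_k/q_k = 244/11
…
k=6  a_k=1  p_k/q_k = 5390/243
k=7  a_k=5  p_k/q_k = 29767/1342
(x₁, y₁) = (29767, 1342);  29767² − 492·1342² = 1 ✓
(x_2, y_2) = (29767·29767 + 492·1342·1342, 29767·1342 + 1342·29767) = (1772148577, 79894628)
(x_3, y_3) = (29767·1772148577 + 492·1342·79894628, 29767·79894628 + 1342·1772148577) = (105503093353351, 4756446782010)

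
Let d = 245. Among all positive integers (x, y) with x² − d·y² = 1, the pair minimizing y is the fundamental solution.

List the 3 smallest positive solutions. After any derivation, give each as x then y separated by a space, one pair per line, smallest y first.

51841 3312
5374978561 343394784
557288527109761 35603857991376

d=245: √d = [15; 1,1,1,7,6,7,1,1,1,30] (ℓ=10, even), read p_9/q_9
i=0: a=15 ⇒ p=15, q=1
…
i=2: a=1 ⇒ p=31, q=2
…
i=5: a=6 ⇒ p=2207, q=141
…
i=8: a=1 ⇒ p=33825, q=2161
i=9: a=1 ⇒ p=51841, q=3312
fundamental: x₁=51841, y₁=3312  (since 2687489281 − 245·10969344 = 1)
n=2: (51841,3312)∘(51841,3312) = (51841·51841+245·3312·3312, 51841·3312+3312·51841) = (5374978561,343394784)
n=3: (5374978561,343394784)∘(51841,3312) = (51841·5374978561+245·3312·343394784, 51841·343394784+3312·5374978561) = (557288527109761,35603857991376)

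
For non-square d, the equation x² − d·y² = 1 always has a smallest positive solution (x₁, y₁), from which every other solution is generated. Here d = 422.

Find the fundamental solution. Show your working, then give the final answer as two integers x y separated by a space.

7022501 341850

√422 = [20; 1,1,5,2,1,…,1,1,40, …], period ℓ=14 (even) → k=13
a_0=20:  p_0=20·1+0=20,  q_0=20·0+1=1
a_1=1:  p_1=1·20+1=21,  q_1=1·1+0=1
…
a_10=2:  p_10=2·217526+163807=598859,  q_10=2·10589+7974=29152
…
a_12=1:  p_12=1·3211821+598859=3810680,  q_12=1·156349+29152=185501
a_13=1:  p_13=1·3810680+3211821=7022501,  q_13=1·185501+156349=341850
(x₁, y₁) = (7022501, 341850);  7022501² − 422·341850² = 1 ✓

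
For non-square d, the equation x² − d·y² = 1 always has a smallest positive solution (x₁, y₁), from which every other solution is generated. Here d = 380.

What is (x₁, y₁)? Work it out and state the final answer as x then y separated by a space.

d=380: √d = [19; 2,38] (ℓ=2, even), read p_1/q_1
i=0: a=19 ⇒ p=19, q=1
i=1: a=2 ⇒ p=39, q=2
(x₁, y₁) = (39, 2);  39² − 380·2² = 1 ✓

39 2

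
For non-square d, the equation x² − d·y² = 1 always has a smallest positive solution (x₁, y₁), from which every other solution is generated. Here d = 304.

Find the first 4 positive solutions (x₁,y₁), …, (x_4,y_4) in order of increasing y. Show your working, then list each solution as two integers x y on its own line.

57799 3315
6681448801 383207370
772362118440199 44298005553945
89283516160768675201 5120760845641726740

√304 = [17; 2,3,2,1,1,1,1,1,2,3,2,34, …], period ℓ=12 (even) → k=11
k=0  a_k=17  p_k/q_k = 17/1
…
k=10  a_k=3  p_k/q_k = 25177/1444
k=11  a_k=2  p_k/q_k = 57799/3315
→ (57799, 3315).  Check: 57799²=3340724401, 304·3315²=3340724400, difference 1.
(57799+3315√304)^2 = 6681448801 + 383207370√304
(57799+3315√304)^3 = 772362118440199 + 44298005553945√304
(57799+3315√304)^4 = 89283516160768675201 + 5120760845641726740√304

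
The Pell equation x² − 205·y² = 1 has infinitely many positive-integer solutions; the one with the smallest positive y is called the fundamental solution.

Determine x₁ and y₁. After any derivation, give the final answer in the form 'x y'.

39689 2772

[14; 3,6,1,4,1,6,3,28] for √205; ℓ=8 ⇒ convergent index 7
step 0: (14, 1)  from 14·(1,0) + (0,1)
step 1: (43, 3)  from 3·(14,1) + (1,0)
step 2: (272, 19)  from 6·(43,3) + (14,1)
…
step 5: (1847, 129)  from 1·(1532,107) + (315,22)
step 6: (12614, 881)  from 6·(1847,129) + (1532,107)
step 7: (39689, 2772)  from 3·(12614,881) + (1847,129)
(x₁, y₁) = (39689, 2772);  39689² − 205·2772² = 1 ✓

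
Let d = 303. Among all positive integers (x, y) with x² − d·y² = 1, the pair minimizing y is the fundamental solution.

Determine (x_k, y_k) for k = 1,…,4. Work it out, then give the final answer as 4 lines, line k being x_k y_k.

√303 = [17; 2,2,5,2,2,34, …], period ℓ=6 (even) → k=5
a_0=17:  p_0=17·1+0=17,  q_0=17·0+1=1
…
a_3=5:  p_3=5·87+35=470,  q_3=5·5+2=27
a_4=2:  p_4=2·470+87=1027,  q_4=2·27+5=59
a_5=2:  p_5=2·1027+470=2524,  q_5=2·59+27=145
(x₁, y₁) = (2524, 145);  2524² − 303·145² = 1 ✓
n=2: (2524,145)∘(2524,145) = (2524·2524+303·145·145, 2524·145+145·2524) = (12741151,731960)
n=3: (12741151,731960)∘(2524,145) = (2524·12741151+303·145·731960, 2524·731960+145·12741151) = (64317327724,3694933935)
n=4: (64317327724,3694933935)∘(2524,145) = (2524·64317327724+303·145·3694933935, 2524·3694933935+145·64317327724) = (324673857609601,18652025771920)

2524 145
12741151 731960
64317327724 3694933935
324673857609601 18652025771920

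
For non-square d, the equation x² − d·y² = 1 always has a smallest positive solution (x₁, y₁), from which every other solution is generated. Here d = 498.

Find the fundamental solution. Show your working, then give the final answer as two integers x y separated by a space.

179777 8056

√498 = [22; 3,6,22,6,3,44, …], period ℓ=6 (even) → k=5
step 0: (22, 1)  from 22·(1,0) + (0,1)
…
step 3: (9395, 421)  from 22·(424,19) + (67,3)
step 4: (56794, 2545)  from 6·(9395,421) + (424,19)
step 5: (179777, 8056)  from 3·(56794,2545) + (9395,421)
(x₁, y₁) = (179777, 8056);  179777² − 498·8056² = 1 ✓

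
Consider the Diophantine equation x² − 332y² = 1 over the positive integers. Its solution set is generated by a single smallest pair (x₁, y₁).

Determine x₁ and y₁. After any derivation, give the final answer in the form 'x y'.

13447 738

d=332: √d = [18; 4,1,1,8,1,1,4,36] (ℓ=8, even), read p_7/q_7
i=0: a=18 ⇒ p=18, q=1
i=1: a=4 ⇒ p=73, q=4
…
i=3: a=1 ⇒ p=164, q=9
…
i=6: a=1 ⇒ p=2970, q=163
i=7: a=4 ⇒ p=13447, q=738
(x₁, y₁) = (13447, 738);  13447² − 332·738² = 1 ✓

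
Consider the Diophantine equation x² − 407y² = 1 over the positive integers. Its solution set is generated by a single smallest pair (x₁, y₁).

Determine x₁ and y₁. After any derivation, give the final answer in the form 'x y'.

√407 = [20; 5,1,2,1,5,40, …], period ℓ=6 (even) → k=5
i=0: a=20 ⇒ p=20, q=1
…
i=4: a=1 ⇒ p=464, q=23
i=5: a=5 ⇒ p=2663, q=132
(x₁, y₁) = (2663, 132);  2663² − 407·132² = 1 ✓

2663 132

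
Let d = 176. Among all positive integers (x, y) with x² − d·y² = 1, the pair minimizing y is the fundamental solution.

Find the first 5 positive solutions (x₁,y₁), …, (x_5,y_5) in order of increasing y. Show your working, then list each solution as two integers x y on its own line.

199 15
79201 5970
31521799 2376045
12545596801 945659940
4993116004999 376370280075

√176 → a₀=13, period (3,1,3,26); ℓ=4 even so k=3
step 0: (13, 1)  from 13·(1,0) + (0,1)
step 1: (40, 3)  from 3·(13,1) + (1,0)
step 2: (53, 4)  from 1·(40,3) + (13,1)
step 3: (199, 15)  from 3·(53,4) + (40,3)
→ (199, 15).  Check: 199²=39601, 176·15²=39600, difference 1.
(199+15√176)^2 = 79201 + 5970√176
(199+15√176)^3 = 31521799 + 2376045√176
(199+15√176)^4 = 12545596801 + 945659940√176
(199+15√176)^5 = 4993116004999 + 376370280075√176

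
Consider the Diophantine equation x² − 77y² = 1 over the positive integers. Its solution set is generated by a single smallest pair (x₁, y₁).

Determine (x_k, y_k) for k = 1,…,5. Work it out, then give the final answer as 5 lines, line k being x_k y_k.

351 40
246401 28080
172973151 19712120
121426905601 13837880160
85241514758751 9714172160200

√77 → a₀=8, period (1,3,2,3,1,16); ℓ=6 even so k=5
a_0=8:  p_0=8·1+0=8,  q_0=8·0+1=1
a_1=1:  p_1=1·8+1=9,  q_1=1·1+0=1
a_2=3:  p_2=3·9+8=35,  q_2=3·1+1=4
a_3=2:  p_3=2·35+9=79,  q_3=2·4+1=9
a_4=3:  p_4=3·79+35=272,  q_4=3·9+4=31
a_5=1:  p_5=1·272+79=351,  q_5=1·31+9=40
→ (351, 40).  Check: 351²=123201, 77·40²=123200, difference 1.
(x_2, y_2) = (351·351 + 77·40·40, 351·40 + 40·351) = (246401, 28080)
(x_3, y_3) = (351·246401 + 77·40·28080, 351·28080 + 40·246401) = (172973151, 19712120)
(x_4, y_4) = (351·172973151 + 77·40·19712120, 351·19712120 + 40·172973151) = (121426905601, 13837880160)
(x_5, y_5) = (351·121426905601 + 77·40·13837880160, 351·13837880160 + 40·121426905601) = (85241514758751, 9714172160200)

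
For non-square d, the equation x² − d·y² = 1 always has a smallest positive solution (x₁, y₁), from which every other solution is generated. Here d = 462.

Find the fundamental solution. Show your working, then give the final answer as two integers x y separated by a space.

43 2

√462 → a₀=21, period (2,42); ℓ=2 even so k=1
step 0: (21, 1)  from 21·(1,0) + (0,1)
step 1: (43, 2)  from 2·(21,1) + (1,0)
fundamental: x₁=43, y₁=2  (since 1849 − 462·4 = 1)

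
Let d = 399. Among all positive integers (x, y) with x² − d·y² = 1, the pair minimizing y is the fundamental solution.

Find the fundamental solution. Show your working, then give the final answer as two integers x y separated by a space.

20 1

√399 = [19; 1,38, …], period ℓ=2 (even) → k=1
i=0: a=19 ⇒ p=19, q=1
i=1: a=1 ⇒ p=20, q=1
(x₁, y₁) = (20, 1);  20² − 399·1² = 1 ✓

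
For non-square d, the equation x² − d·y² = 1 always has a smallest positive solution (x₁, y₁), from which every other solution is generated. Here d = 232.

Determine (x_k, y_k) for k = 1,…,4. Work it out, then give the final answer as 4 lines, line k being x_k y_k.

√232 → a₀=15, period (4,3,7,3,4,30); ℓ=6 even so k=5
step 0: (15, 1)  from 15·(1,0) + (0,1)
step 1: (61, 4)  from 4·(15,1) + (1,0)
step 2: (198, 13)  from 3·(61,4) + (15,1)
step 3: (1447, 95)  from 7·(198,13) + (61,4)
step 4: (4539, 298)  from 3·(1447,95) + (198,13)
step 5: (19603, 1287)  from 4·(4539,298) + (1447,95)
(x₁, y₁) = (19603, 1287);  19603² − 232·1287² = 1 ✓
k=2:  x_2 = 19603·19603+232·1287·1287 = 768555217,  y_2 = 19603·1287+1287·19603 = 50458122
k=3:  x_3 = 19603·768555217+232·1287·50458122 = 30131975818099,  y_3 = 19603·50458122+1287·768555217 = 1978261129845
k=4:  x_4 = 19603·30131975818099+232·1287·1978261129845 = 1181354243155834177,  y_4 = 19603·1978261129845+1287·30131975818099 = 77559705806244948

19603 1287
768555217 50458122
30131975818099 1978261129845
1181354243155834177 77559705806244948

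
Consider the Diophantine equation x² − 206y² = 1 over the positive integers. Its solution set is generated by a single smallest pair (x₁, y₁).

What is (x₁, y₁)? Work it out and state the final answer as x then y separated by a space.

59535 4148

√206 → a₀=14, period (2,1,5,14,5,1,2,28); ℓ=8 even so k=7
a_0=14:  p_0=14·1+0=14,  q_0=14·0+1=1
a_1=2:  p_1=2·14+1=29,  q_1=2·1+0=2
a_2=1:  p_2=1·29+14=43,  q_2=1·2+1=3
…
a_4=14:  p_4=14·244+43=3459,  q_4=14·17+3=241
…
a_6=1:  p_6=1·17539+3459=20998,  q_6=1·1222+241=1463
a_7=2:  p_7=2·20998+17539=59535,  q_7=2·1463+1222=4148
→ (59535, 4148).  Check: 59535²=3544416225, 206·4148²=3544416224, difference 1.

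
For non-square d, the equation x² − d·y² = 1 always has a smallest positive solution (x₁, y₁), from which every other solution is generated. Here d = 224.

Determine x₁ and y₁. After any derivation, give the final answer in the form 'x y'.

d=224: √d = [14; 1,28] (ℓ=2, even), read p_1/q_1
step 0: (14, 1)  from 14·(1,0) + (0,1)
step 1: (15, 1)  from 1·(14,1) + (1,0)
(x₁, y₁) = (15, 1);  15² − 224·1² = 1 ✓

15 1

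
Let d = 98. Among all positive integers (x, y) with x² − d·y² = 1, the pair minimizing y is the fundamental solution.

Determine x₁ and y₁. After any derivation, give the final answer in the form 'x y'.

99 10

√98 = [9; 1,8,1,18, …], period ℓ=4 (even) → k=3
k=0  a_k=9  p_k/q_k = 9/1
…
k=2  a_k=8  p_k/q_k = 89/9
k=3  a_k=1  p_k/q_k = 99/10
(x₁, y₁) = (99, 10);  99² − 98·10² = 1 ✓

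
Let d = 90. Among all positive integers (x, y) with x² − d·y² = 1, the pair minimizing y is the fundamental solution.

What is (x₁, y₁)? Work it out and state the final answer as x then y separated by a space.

[9; 2,18] for √90; ℓ=2 ⇒ convergent index 1
a_0=9:  p_0=9·1+0=9,  q_0=9·0+1=1
a_1=2:  p_1=2·9+1=19,  q_1=2·1+0=2
→ (19, 2).  Check: 19²=361, 90·2²=360, difference 1.

19 2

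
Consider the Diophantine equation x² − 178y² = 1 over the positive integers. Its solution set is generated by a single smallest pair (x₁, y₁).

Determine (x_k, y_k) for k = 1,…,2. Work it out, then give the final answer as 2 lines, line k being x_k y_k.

1601 120
5126401 384240

√178 = [13; 2,1,12,1,2,26, …], period ℓ=6 (even) → k=5
i=0: a=13 ⇒ p=13, q=1
…
i=3: a=12 ⇒ p=507, q=38
i=4: a=1 ⇒ p=547, q=41
i=5: a=2 ⇒ p=1601, q=120
fundamental: x₁=1601, y₁=120  (since 2563201 − 178·14400 = 1)
(x_2, y_2) = (1601·1601 + 178·120·120, 1601·120 + 120·1601) = (5126401, 384240)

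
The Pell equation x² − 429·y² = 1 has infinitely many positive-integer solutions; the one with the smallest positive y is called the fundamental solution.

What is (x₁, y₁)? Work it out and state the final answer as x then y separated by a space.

1524095 73584

√429 → a₀=20, period (1,2,2,9,1,12,1,9,2,2,1,40); ℓ=12 even so k=11
a_0=20:  p_0=20·1+0=20,  q_0=20·0+1=1
…
a_2=2:  p_2=2·21+20=62,  q_2=2·1+1=3
…
a_4=9:  p_4=9·145+62=1367,  q_4=9·7+3=66
…
a_7=1:  p_7=1·19511+1512=21023,  q_7=1·942+73=1015
…
a_10=2:  p_10=2·438459+208718=1085636,  q_10=2·21169+10077=52415
a_11=1:  p_11=1·1085636+438459=1524095,  q_11=1·52415+21169=73584
fundamental: x₁=1524095, y₁=73584  (since 2322865569025 − 429·5414605056 = 1)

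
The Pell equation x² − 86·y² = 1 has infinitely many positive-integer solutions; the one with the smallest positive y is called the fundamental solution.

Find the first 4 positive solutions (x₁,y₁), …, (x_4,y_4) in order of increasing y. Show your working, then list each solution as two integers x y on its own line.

10405 1122
216528049 23348820
4505948689285 485888943078
93768792007492801 10111348882104360

√86 = [9; 3,1,1,1,8,1,1,1,3,18, …], period ℓ=10 (even) → k=9
i=0: a=9 ⇒ p=9, q=1
i=1: a=3 ⇒ p=28, q=3
i=2: a=1 ⇒ p=37, q=4
…
i=6: a=1 ⇒ p=983, q=106
…
i=8: a=1 ⇒ p=2847, q=307
i=9: a=3 ⇒ p=10405, q=1122
(x₁, y₁) = (10405, 1122);  10405² − 86·1122² = 1 ✓
n=2: (10405,1122)∘(10405,1122) = (10405·10405+86·1122·1122, 10405·1122+1122·10405) = (216528049,23348820)
n=3: (216528049,23348820)∘(10405,1122) = (10405·216528049+86·1122·23348820, 10405·23348820+1122·216528049) = (4505948689285,485888943078)
n=4: (4505948689285,485888943078)∘(10405,1122) = (10405·4505948689285+86·1122·485888943078, 10405·485888943078+1122·4505948689285) = (93768792007492801,10111348882104360)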